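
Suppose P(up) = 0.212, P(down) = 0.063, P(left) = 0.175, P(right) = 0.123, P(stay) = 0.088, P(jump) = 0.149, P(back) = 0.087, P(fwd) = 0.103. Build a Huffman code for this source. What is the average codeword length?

2.938 bits/symbol

Repeatedly combine the two least-probable nodes; the expected code length is the sum of the merged weights.
merge 63/1000 + 87/1000 → 3/20
merge 11/125 + 103/1000 → 191/1000
merge 123/1000 + 149/1000 → 34/125
merge 3/20 + 7/40 → 13/40
merge 191/1000 + 53/250 → 403/1000
merge 34/125 + 13/40 → 597/1000
merge 403/1000 + 597/1000 → 1
L = 3/20 + 191/1000 + 34/125 + 13/40 + 403/1000 + 597/1000 + 1 = 1469/500 = 2.938 bits/symbol.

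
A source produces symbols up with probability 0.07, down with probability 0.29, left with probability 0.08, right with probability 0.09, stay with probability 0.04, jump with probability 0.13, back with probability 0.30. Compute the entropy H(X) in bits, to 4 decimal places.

H = −Σ pᵢ log₂ pᵢ.
−0.07·log₂(0.07) = 0.2686
−0.29·log₂(0.29) = 0.5179
−0.08·log₂(0.08) = 0.2915
−0.09·log₂(0.09) = 0.3127
−0.04·log₂(0.04) = 0.1858
−0.13·log₂(0.13) = 0.3826
−0.30·log₂(0.30) = 0.5211
Sum ≈ 2.4801 → 2.4801 bits.

2.4801 bits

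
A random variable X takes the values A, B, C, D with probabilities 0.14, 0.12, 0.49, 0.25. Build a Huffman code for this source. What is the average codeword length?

Repeatedly combine the two least-probable nodes; the expected code length is the sum of the merged weights.
merge 3/25 + 7/50 → 13/50
merge 1/4 + 13/50 → 51/100
merge 49/100 + 51/100 → 1
L = 13/50 + 51/100 + 1 = 177/100 = 1.77 bits/symbol.

1.77 bits/symbol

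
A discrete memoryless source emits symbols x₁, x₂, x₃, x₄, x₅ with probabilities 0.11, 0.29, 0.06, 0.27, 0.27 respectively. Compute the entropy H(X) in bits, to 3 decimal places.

2.132 bits

H = −Σ pᵢ log₂ pᵢ.
−0.11·log₂(0.11) = 0.3503
−0.29·log₂(0.29) = 0.5179
−0.06·log₂(0.06) = 0.2435
−0.27·log₂(0.27) = 0.5100
−0.27·log₂(0.27) = 0.5100
Sum ≈ 2.1318 → 2.132 bits.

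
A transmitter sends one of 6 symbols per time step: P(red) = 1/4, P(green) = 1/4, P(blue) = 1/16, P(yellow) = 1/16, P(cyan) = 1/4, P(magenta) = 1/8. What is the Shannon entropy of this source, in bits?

2.375 bits

Each probability is a power of 1/2, so log₂(1/p) is an integer.
H = Σ p·log₂(1/p) = 1/4·2 + 1/4·2 + 1/16·4 + 1/16·4 + 1/4·2 + 1/8·3 = 2.375 bits.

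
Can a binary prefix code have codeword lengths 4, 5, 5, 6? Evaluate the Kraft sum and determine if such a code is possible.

0.140625; yes

With common denominator 2^6 = 64: Σ 2^(−ℓᵢ) = 4/64 + 2/64 + 2/64 + 1/64 = 9/64 = 0.140625.
Kraft's inequality requires Σ ≤ 1; here Σ = 0.140625 ≤ 1, so such a prefix code exists.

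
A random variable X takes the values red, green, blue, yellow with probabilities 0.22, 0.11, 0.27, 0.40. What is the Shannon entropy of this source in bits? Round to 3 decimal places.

1.870 bits

H = −Σ pᵢ log₂ pᵢ.
−0.22·log₂(0.22) = 0.4806
−0.11·log₂(0.11) = 0.3503
−0.27·log₂(0.27) = 0.5100
−0.40·log₂(0.40) = 0.5288
Sum ≈ 1.8697 → 1.870 bits.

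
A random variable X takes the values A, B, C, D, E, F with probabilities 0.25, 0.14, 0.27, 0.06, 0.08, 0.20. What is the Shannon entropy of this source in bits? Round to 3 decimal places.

H = −Σ pᵢ log₂ pᵢ.
−0.25·log₂(0.25) = 0.5000
−0.14·log₂(0.14) = 0.3971
−0.27·log₂(0.27) = 0.5100
−0.06·log₂(0.06) = 0.2435
−0.08·log₂(0.08) = 0.2915
−0.20·log₂(0.20) = 0.4644
Sum ≈ 2.4066 → 2.407 bits.

2.407 bits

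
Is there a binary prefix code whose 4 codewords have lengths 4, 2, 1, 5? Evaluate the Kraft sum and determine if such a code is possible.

0.84375; yes

With common denominator 2^5 = 32: Σ 2^(−ℓᵢ) = 2/32 + 8/32 + 16/32 + 1/32 = 27/32 = 0.84375.
Kraft's inequality requires Σ ≤ 1; here Σ = 0.84375 ≤ 1, so such a prefix code exists.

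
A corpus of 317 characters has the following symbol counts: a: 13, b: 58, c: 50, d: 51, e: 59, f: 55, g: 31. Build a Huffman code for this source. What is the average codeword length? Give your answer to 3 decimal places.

2.770 bits/symbol

Probabilities are the counts divided by 317.
Repeatedly combine the two least-probable nodes; the expected code length is the sum of the merged weights.
merge 13/317 + 31/317 → 44/317
merge 44/317 + 50/317 → 94/317
merge 51/317 + 55/317 → 106/317
merge 58/317 + 59/317 → 117/317
merge 94/317 + 106/317 → 200/317
merge 117/317 + 200/317 → 1
L = 44/317 + 94/317 + 106/317 + 117/317 + 200/317 + 1 = 878/317 ≈ 2.770 bits/symbol.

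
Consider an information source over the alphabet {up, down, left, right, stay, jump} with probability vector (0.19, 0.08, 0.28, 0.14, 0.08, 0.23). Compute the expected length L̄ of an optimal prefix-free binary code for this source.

2.46 bits/symbol

Repeatedly combine the two least-probable nodes; the expected code length is the sum of the merged weights.
merge 2/25 + 2/25 → 4/25
merge 7/50 + 4/25 → 3/10
merge 19/100 + 23/100 → 21/50
merge 7/25 + 3/10 → 29/50
merge 21/50 + 29/50 → 1
L = 4/25 + 3/10 + 21/50 + 29/50 + 1 = 123/50 = 2.46 bits/symbol.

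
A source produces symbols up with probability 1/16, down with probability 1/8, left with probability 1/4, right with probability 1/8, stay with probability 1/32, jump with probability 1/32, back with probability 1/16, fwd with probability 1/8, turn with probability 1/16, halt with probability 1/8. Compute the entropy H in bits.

3.0625 bits

Each probability is a power of 1/2, so log₂(1/p) is an integer.
H = Σ p·log₂(1/p) = 1/16·4 + 1/8·3 + 1/4·2 + 1/8·3 + 1/32·5 + 1/32·5 + 1/16·4 + 1/8·3 + 1/16·4 + 1/8·3 = 3.0625 bits.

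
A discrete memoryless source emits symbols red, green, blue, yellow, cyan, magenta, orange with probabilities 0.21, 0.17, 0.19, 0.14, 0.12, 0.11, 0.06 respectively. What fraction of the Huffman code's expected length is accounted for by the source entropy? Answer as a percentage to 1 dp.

Entropy H = −Σ p log₂ p ≈ 2.7206 bits.
Huffman merges: 3/50+11/100→17/100; 3/25+7/50→13/50; 17/100+17/100→17/50; 19/100+21/100→2/5; 13/50+17/50→3/5; 2/5+3/5→1. L = 277/100 ≈ 2.7700.
Efficiency = H/L = 2.7206/2.7700 = 98.2%.

98.2%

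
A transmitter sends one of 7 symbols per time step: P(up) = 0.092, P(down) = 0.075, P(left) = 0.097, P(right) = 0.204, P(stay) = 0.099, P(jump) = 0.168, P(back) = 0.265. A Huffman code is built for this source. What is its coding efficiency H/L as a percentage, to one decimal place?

98.7%

Entropy H = −Σ p log₂ p ≈ 2.6617 bits.
Huffman merges: 3/40+23/250→167/1000; 97/1000+99/1000→49/250; 167/1000+21/125→67/200; 49/250+51/250→2/5; 53/200+67/200→3/5; 2/5+3/5→1. L = 1349/500 ≈ 2.6980.
Efficiency = H/L = 2.6617/2.6980 = 98.7%.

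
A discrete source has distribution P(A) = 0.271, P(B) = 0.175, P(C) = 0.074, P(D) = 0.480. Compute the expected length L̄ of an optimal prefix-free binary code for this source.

1.769 bits/symbol

Repeatedly combine the two least-probable nodes; the expected code length is the sum of the merged weights.
merge 37/500 + 7/40 → 249/1000
merge 249/1000 + 271/1000 → 13/25
merge 12/25 + 13/25 → 1
L = 249/1000 + 13/25 + 1 = 1769/1000 = 1.769 bits/symbol.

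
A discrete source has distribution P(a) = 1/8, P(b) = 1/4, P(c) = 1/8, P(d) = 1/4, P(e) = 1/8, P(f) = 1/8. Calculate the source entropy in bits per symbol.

Each probability is a power of 1/2, so log₂(1/p) is an integer.
H = Σ p·log₂(1/p) = 1/8·3 + 1/4·2 + 1/8·3 + 1/4·2 + 1/8·3 + 1/8·3 = 2.5 bits.

2.5 bits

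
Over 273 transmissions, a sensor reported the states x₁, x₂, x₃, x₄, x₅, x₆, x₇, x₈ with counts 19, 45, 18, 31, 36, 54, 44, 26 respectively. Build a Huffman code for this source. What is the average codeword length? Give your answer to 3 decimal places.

2.938 bits/symbol

Probabilities are the counts divided by 273.
Repeatedly combine the two least-probable nodes; the expected code length is the sum of the merged weights.
merge 6/91 + 19/273 → 37/273
merge 2/21 + 31/273 → 19/91
merge 12/91 + 37/273 → 73/273
merge 44/273 + 15/91 → 89/273
merge 18/91 + 19/91 → 37/91
merge 73/273 + 89/273 → 54/91
merge 37/91 + 54/91 → 1
L = 37/273 + 19/91 + 73/273 + 89/273 + 37/91 + 54/91 + 1 = 802/273 ≈ 2.938 bits/symbol.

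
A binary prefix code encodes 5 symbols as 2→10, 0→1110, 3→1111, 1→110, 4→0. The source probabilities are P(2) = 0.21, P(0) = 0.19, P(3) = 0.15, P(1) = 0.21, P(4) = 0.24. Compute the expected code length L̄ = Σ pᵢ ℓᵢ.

2.65 bits/symbol

L̄ = Σ pᵢ·ℓᵢ = 0.21·2 + 0.19·4 + 0.15·4 + 0.21·3 + 0.24·1 = 2.65 bits/symbol.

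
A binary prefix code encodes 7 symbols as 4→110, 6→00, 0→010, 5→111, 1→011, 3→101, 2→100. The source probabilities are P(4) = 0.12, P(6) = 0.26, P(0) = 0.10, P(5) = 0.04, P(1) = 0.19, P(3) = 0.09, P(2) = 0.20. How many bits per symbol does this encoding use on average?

2.74 bits/symbol

L̄ = Σ pᵢ·ℓᵢ = 0.12·3 + 0.26·2 + 0.10·3 + 0.04·3 + 0.19·3 + 0.09·3 + 0.20·3 = 2.74 bits/symbol.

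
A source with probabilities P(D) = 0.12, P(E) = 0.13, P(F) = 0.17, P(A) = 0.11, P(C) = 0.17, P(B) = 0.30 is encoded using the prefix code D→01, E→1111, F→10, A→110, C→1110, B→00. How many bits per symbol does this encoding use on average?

2.71 bits/symbol

L̄ = Σ pᵢ·ℓᵢ = 0.12·2 + 0.13·4 + 0.17·2 + 0.11·3 + 0.17·4 + 0.30·2 = 2.71 bits/symbol.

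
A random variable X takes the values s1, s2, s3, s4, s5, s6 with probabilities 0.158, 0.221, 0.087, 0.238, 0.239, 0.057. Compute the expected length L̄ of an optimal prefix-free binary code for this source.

Repeatedly combine the two least-probable nodes; the expected code length is the sum of the merged weights.
merge 57/1000 + 87/1000 → 18/125
merge 18/125 + 79/500 → 151/500
merge 221/1000 + 119/500 → 459/1000
merge 239/1000 + 151/500 → 541/1000
merge 459/1000 + 541/1000 → 1
L = 18/125 + 151/500 + 459/1000 + 541/1000 + 1 = 1223/500 = 2.446 bits/symbol.

2.446 bits/symbol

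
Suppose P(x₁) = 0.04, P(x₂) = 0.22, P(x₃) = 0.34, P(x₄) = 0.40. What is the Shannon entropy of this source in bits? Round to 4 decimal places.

H = −Σ pᵢ log₂ pᵢ.
−0.04·log₂(0.04) = 0.1858
−0.22·log₂(0.22) = 0.4806
−0.34·log₂(0.34) = 0.5292
−0.40·log₂(0.40) = 0.5288
Sum ≈ 1.7243 → 1.7243 bits.

1.7243 bits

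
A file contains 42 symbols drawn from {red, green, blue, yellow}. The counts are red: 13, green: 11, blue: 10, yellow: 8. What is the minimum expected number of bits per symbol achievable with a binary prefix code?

2 bits/symbol

Probabilities are the counts divided by 42.
Repeatedly combine the two least-probable nodes; the expected code length is the sum of the merged weights.
merge 4/21 + 5/21 → 3/7
merge 11/42 + 13/42 → 4/7
merge 3/7 + 4/7 → 1
L = 3/7 + 4/7 + 1 = 2 bits/symbol.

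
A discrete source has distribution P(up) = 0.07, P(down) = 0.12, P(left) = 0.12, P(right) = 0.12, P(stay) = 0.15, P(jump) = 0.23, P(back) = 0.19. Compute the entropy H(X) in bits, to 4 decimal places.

2.7232 bits

H = −Σ pᵢ log₂ pᵢ.
−0.07·log₂(0.07) = 0.2686
−0.12·log₂(0.12) = 0.3671
−0.12·log₂(0.12) = 0.3671
−0.12·log₂(0.12) = 0.3671
−0.15·log₂(0.15) = 0.4105
−0.23·log₂(0.23) = 0.4877
−0.19·log₂(0.19) = 0.4552
Sum ≈ 2.7232 → 2.7232 bits.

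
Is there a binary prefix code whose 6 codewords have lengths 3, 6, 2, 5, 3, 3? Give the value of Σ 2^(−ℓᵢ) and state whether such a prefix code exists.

0.671875; yes

With common denominator 2^6 = 64: Σ 2^(−ℓᵢ) = 8/64 + 1/64 + 16/64 + 2/64 + 8/64 + 8/64 = 43/64 = 0.671875.
Kraft's inequality requires Σ ≤ 1; here Σ = 0.671875 ≤ 1, so such a prefix code exists.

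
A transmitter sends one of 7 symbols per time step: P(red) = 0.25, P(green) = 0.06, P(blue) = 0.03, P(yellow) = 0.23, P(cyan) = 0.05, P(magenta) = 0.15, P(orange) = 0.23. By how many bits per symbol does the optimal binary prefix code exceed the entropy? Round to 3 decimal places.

Entropy H = −Σ p log₂ p ≈ 2.4973 bits.
Huffman merges: 3/100+1/20→2/25; 3/50+2/25→7/50; 7/50+3/20→29/100; 23/100+23/100→23/50; 1/4+29/100→27/50; 23/50+27/50→1. L = 251/100 ≈ 2.5100.
L − H = 2.5100 − 2.4973 = 0.013 bits.

0.013 bits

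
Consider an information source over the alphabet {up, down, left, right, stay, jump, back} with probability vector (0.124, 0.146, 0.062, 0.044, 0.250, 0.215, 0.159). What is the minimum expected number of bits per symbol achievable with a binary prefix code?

2.641 bits/symbol

Repeatedly combine the two least-probable nodes; the expected code length is the sum of the merged weights.
merge 11/250 + 31/500 → 53/500
merge 53/500 + 31/250 → 23/100
merge 73/500 + 159/1000 → 61/200
merge 43/200 + 23/100 → 89/200
merge 1/4 + 61/200 → 111/200
merge 89/200 + 111/200 → 1
L = 53/500 + 23/100 + 61/200 + 89/200 + 111/200 + 1 = 2641/1000 = 2.641 bits/symbol.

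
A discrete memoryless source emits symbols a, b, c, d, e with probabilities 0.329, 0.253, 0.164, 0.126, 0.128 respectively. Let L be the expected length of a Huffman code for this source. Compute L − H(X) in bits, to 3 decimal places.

0.041 bits

Entropy H = −Σ p log₂ p ≈ 2.2132 bits.
Huffman merges: 63/500+16/125→127/500; 41/250+253/1000→417/1000; 127/500+329/1000→583/1000; 417/1000+583/1000→1. L = 1127/500 ≈ 2.2540.
L − H = 2.2540 − 2.2132 = 0.041 bits.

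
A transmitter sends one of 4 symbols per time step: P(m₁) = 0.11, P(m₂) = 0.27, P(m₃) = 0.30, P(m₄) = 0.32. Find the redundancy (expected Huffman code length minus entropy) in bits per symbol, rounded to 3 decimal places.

0.093 bits

Entropy H = −Σ p log₂ p ≈ 1.9074 bits.
Huffman merges: 11/100+27/100→19/50; 3/10+8/25→31/50; 19/50+31/50→1. L = 2 ≈ 2.0000.
L − H = 2.0000 − 1.9074 = 0.093 bits.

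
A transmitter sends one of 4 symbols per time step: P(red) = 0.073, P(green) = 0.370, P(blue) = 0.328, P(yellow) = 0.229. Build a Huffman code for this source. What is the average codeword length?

Repeatedly combine the two least-probable nodes; the expected code length is the sum of the merged weights.
merge 73/1000 + 229/1000 → 151/500
merge 151/500 + 41/125 → 63/100
merge 37/100 + 63/100 → 1
L = 151/500 + 63/100 + 1 = 483/250 = 1.932 bits/symbol.

1.932 bits/symbol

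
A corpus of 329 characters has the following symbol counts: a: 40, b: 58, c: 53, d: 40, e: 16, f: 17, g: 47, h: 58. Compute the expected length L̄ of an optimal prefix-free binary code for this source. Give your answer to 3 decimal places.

Probabilities are the counts divided by 329.
Repeatedly combine the two least-probable nodes; the expected code length is the sum of the merged weights.
merge 16/329 + 17/329 → 33/329
merge 33/329 + 40/329 → 73/329
merge 40/329 + 1/7 → 87/329
merge 53/329 + 58/329 → 111/329
merge 58/329 + 73/329 → 131/329
merge 87/329 + 111/329 → 198/329
merge 131/329 + 198/329 → 1
L = 33/329 + 73/329 + 87/329 + 111/329 + 131/329 + 198/329 + 1 = 962/329 ≈ 2.924 bits/symbol.

2.924 bits/symbol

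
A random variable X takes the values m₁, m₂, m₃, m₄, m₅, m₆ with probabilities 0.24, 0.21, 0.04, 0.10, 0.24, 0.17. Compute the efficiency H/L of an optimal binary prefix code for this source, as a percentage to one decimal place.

98.5%

Entropy H = −Σ p log₂ p ≈ 2.4136 bits.
Huffman merges: 1/25+1/10→7/50; 7/50+17/100→31/100; 21/100+6/25→9/20; 6/25+31/100→11/20; 9/20+11/20→1. L = 49/20 ≈ 2.4500.
Efficiency = H/L = 2.4136/2.4500 = 98.5%.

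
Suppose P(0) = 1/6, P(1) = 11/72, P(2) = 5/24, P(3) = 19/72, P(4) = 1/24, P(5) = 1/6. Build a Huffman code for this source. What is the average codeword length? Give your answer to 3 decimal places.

2.528 bits/symbol

Repeatedly combine the two least-probable nodes; the expected code length is the sum of the merged weights.
merge 1/24 + 11/72 → 7/36
merge 1/6 + 1/6 → 1/3
merge 7/36 + 5/24 → 29/72
merge 19/72 + 1/3 → 43/72
merge 29/72 + 43/72 → 1
L = 7/36 + 1/3 + 29/72 + 43/72 + 1 = 91/36 ≈ 2.528 bits/symbol.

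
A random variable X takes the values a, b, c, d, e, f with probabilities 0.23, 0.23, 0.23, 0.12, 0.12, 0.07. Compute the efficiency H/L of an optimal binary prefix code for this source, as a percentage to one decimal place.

Entropy H = −Σ p log₂ p ≈ 2.4657 bits.
Huffman merges: 7/100+3/25→19/100; 3/25+19/100→31/100; 23/100+23/100→23/50; 23/100+31/100→27/50; 23/50+27/50→1. L = 5/2 ≈ 2.5000.
Efficiency = H/L = 2.4657/2.5000 = 98.6%.

98.6%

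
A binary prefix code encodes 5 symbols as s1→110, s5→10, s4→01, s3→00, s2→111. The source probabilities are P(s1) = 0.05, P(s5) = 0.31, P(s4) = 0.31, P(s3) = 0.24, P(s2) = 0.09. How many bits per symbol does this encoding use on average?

2.14 bits/symbol

L̄ = Σ pᵢ·ℓᵢ = 0.05·3 + 0.31·2 + 0.31·2 + 0.24·2 + 0.09·3 = 2.14 bits/symbol.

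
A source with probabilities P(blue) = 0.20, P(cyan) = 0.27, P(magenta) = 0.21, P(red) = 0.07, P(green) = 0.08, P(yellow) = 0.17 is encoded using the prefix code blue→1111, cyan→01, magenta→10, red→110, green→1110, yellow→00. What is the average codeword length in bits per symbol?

L̄ = Σ pᵢ·ℓᵢ = 0.20·4 + 0.27·2 + 0.21·2 + 0.07·3 + 0.08·4 + 0.17·2 = 2.63 bits/symbol.

2.63 bits/symbol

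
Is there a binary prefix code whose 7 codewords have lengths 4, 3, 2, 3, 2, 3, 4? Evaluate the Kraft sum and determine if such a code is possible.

With common denominator 2^4 = 16: Σ 2^(−ℓᵢ) = 1/16 + 2/16 + 4/16 + 2/16 + 4/16 + 2/16 + 1/16 = 16/16 = 1.
Kraft's inequality requires Σ ≤ 1; here Σ = 1 ≤ 1, so such a prefix code exists.

1; yes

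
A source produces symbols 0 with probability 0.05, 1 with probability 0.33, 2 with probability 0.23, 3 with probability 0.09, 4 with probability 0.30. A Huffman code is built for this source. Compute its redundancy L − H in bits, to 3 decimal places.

Entropy H = −Σ p log₂ p ≈ 2.0653 bits.
Huffman merges: 1/20+9/100→7/50; 7/50+23/100→37/100; 3/10+33/100→63/100; 37/100+63/100→1. L = 107/50 ≈ 2.1400.
L − H = 2.1400 − 2.0653 = 0.075 bits.

0.075 bits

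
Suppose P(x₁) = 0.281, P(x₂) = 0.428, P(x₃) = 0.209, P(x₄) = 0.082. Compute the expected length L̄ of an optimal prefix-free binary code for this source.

Repeatedly combine the two least-probable nodes; the expected code length is the sum of the merged weights.
merge 41/500 + 209/1000 → 291/1000
merge 281/1000 + 291/1000 → 143/250
merge 107/250 + 143/250 → 1
L = 291/1000 + 143/250 + 1 = 1863/1000 = 1.863 bits/symbol.

1.863 bits/symbol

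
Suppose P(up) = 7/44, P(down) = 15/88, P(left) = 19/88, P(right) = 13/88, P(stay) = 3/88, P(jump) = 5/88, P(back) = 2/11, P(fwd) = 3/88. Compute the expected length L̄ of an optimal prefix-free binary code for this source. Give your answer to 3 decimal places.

Repeatedly combine the two least-probable nodes; the expected code length is the sum of the merged weights.
merge 3/88 + 3/88 → 3/44
merge 5/88 + 3/44 → 1/8
merge 1/8 + 13/88 → 3/11
merge 7/44 + 15/88 → 29/88
merge 2/11 + 19/88 → 35/88
merge 3/11 + 29/88 → 53/88
merge 35/88 + 53/88 → 1
L = 3/44 + 1/8 + 3/11 + 29/88 + 35/88 + 53/88 + 1 = 123/44 ≈ 2.795 bits/symbol.

2.795 bits/symbol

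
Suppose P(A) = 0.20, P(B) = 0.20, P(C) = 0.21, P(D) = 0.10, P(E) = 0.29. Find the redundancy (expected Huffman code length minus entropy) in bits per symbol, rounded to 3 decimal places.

0.048 bits

Entropy H = −Σ p log₂ p ≈ 2.2517 bits.
Huffman merges: 1/10+1/5→3/10; 1/5+21/100→41/100; 29/100+3/10→59/100; 41/100+59/100→1. L = 23/10 ≈ 2.3000.
L − H = 2.3000 − 2.2517 = 0.048 bits.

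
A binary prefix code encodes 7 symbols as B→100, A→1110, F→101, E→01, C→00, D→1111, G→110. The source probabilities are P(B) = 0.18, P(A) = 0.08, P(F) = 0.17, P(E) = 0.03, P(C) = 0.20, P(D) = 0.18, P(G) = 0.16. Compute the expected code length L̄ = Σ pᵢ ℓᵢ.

L̄ = Σ pᵢ·ℓᵢ = 0.18·3 + 0.08·4 + 0.17·3 + 0.03·2 + 0.20·2 + 0.18·4 + 0.16·3 = 3.03 bits/symbol.

3.03 bits/symbol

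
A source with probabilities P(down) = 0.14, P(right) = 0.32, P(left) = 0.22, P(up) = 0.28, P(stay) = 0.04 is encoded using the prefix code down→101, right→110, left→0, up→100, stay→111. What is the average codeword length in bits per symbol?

L̄ = Σ pᵢ·ℓᵢ = 0.14·3 + 0.32·3 + 0.22·1 + 0.28·3 + 0.04·3 = 2.56 bits/symbol.

2.56 bits/symbol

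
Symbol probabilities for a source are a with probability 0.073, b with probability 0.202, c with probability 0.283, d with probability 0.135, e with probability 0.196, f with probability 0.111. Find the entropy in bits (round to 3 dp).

H = −Σ pᵢ log₂ pᵢ.
−0.073·log₂(0.073) = 0.2756
−0.202·log₂(0.202) = 0.4661
−0.283·log₂(0.283) = 0.5154
−0.135·log₂(0.135) = 0.3900
−0.196·log₂(0.196) = 0.4608
−0.111·log₂(0.111) = 0.3520
Sum ≈ 2.4600 → 2.460 bits.

2.460 bits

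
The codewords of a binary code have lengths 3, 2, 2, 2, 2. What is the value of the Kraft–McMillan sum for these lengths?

1.125

With common denominator 2^3 = 8: Σ 2^(−ℓᵢ) = 1/8 + 2/8 + 2/8 + 2/8 + 2/8 = 9/8 = 1.125.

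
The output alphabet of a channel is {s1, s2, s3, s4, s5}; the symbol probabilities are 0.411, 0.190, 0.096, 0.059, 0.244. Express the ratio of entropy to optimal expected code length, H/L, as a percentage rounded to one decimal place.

97.9%

Entropy H = −Σ p log₂ p ≈ 2.0445 bits.
Huffman merges: 59/1000+12/125→31/200; 31/200+19/100→69/200; 61/250+69/200→589/1000; 411/1000+589/1000→1. L = 2089/1000 ≈ 2.0890.
Efficiency = H/L = 2.0445/2.0890 = 97.9%.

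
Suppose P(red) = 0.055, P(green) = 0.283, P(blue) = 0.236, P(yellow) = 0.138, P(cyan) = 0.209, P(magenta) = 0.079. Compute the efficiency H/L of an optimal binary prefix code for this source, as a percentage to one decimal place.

99.4%

Entropy H = −Σ p log₂ p ≈ 2.3928 bits.
Huffman merges: 11/200+79/1000→67/500; 67/500+69/500→34/125; 209/1000+59/250→89/200; 34/125+283/1000→111/200; 89/200+111/200→1. L = 1203/500 ≈ 2.4060.
Efficiency = H/L = 2.3928/2.4060 = 99.4%.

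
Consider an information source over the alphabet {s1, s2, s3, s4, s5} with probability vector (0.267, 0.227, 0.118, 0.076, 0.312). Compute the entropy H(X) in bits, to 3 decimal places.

2.165 bits

H = −Σ pᵢ log₂ pᵢ.
−0.267·log₂(0.267) = 0.5087
−0.227·log₂(0.227) = 0.4856
−0.118·log₂(0.118) = 0.3638
−0.076·log₂(0.076) = 0.2826
−0.312·log₂(0.312) = 0.5243
Sum ≈ 2.1649 → 2.165 bits.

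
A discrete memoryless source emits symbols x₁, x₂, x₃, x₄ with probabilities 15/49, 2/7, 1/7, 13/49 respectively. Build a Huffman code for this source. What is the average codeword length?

2 bits/symbol

Repeatedly combine the two least-probable nodes; the expected code length is the sum of the merged weights.
merge 1/7 + 13/49 → 20/49
merge 2/7 + 15/49 → 29/49
merge 20/49 + 29/49 → 1
L = 20/49 + 29/49 + 1 = 2 bits/symbol.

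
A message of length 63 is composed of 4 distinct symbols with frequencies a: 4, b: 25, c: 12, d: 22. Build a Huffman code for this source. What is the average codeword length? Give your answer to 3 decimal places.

Probabilities are the counts divided by 63.
Repeatedly combine the two least-probable nodes; the expected code length is the sum of the merged weights.
merge 4/63 + 4/21 → 16/63
merge 16/63 + 22/63 → 38/63
merge 25/63 + 38/63 → 1
L = 16/63 + 38/63 + 1 = 13/7 ≈ 1.857 bits/symbol.

1.857 bits/symbol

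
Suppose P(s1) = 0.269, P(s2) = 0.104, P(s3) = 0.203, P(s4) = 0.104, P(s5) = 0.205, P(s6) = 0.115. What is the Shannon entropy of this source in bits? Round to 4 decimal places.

2.4833 bits

H = −Σ pᵢ log₂ pᵢ.
−0.269·log₂(0.269) = 0.5096
−0.104·log₂(0.104) = 0.3396
−0.203·log₂(0.203) = 0.4670
−0.104·log₂(0.104) = 0.3396
−0.205·log₂(0.205) = 0.4687
−0.115·log₂(0.115) = 0.3588
Sum ≈ 2.4833 → 2.4833 bits.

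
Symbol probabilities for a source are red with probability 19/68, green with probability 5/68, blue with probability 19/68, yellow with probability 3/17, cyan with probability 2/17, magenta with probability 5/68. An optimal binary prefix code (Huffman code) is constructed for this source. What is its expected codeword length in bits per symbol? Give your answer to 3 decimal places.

2.412 bits/symbol

Repeatedly combine the two least-probable nodes; the expected code length is the sum of the merged weights.
merge 5/68 + 5/68 → 5/34
merge 2/17 + 5/34 → 9/34
merge 3/17 + 9/34 → 15/34
merge 19/68 + 19/68 → 19/34
merge 15/34 + 19/34 → 1
L = 5/34 + 9/34 + 15/34 + 19/34 + 1 = 41/17 ≈ 2.412 bits/symbol.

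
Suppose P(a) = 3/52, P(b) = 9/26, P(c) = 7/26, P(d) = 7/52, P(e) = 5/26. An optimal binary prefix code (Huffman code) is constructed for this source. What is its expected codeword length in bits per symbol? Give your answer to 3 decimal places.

Repeatedly combine the two least-probable nodes; the expected code length is the sum of the merged weights.
merge 3/52 + 7/52 → 5/26
merge 5/26 + 5/26 → 5/13
merge 7/26 + 9/26 → 8/13
merge 5/13 + 8/13 → 1
L = 5/26 + 5/13 + 8/13 + 1 = 57/26 ≈ 2.192 bits/symbol.

2.192 bits/symbol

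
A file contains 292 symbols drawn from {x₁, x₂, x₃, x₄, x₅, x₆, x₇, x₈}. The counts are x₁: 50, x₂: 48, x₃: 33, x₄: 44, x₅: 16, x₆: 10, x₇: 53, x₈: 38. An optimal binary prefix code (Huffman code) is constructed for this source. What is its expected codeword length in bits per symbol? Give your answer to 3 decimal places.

Probabilities are the counts divided by 292.
Repeatedly combine the two least-probable nodes; the expected code length is the sum of the merged weights.
merge 5/146 + 4/73 → 13/146
merge 13/146 + 33/292 → 59/292
merge 19/146 + 11/73 → 41/146
merge 12/73 + 25/146 → 49/146
merge 53/292 + 59/292 → 28/73
merge 41/146 + 49/146 → 45/73
merge 28/73 + 45/73 → 1
L = 13/146 + 59/292 + 41/146 + 49/146 + 28/73 + 45/73 + 1 = 849/292 ≈ 2.908 bits/symbol.

2.908 bits/symbol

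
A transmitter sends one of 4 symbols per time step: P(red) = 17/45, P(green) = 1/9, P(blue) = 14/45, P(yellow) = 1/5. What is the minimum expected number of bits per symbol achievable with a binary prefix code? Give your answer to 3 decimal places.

1.933 bits/symbol

Repeatedly combine the two least-probable nodes; the expected code length is the sum of the merged weights.
merge 1/9 + 1/5 → 14/45
merge 14/45 + 14/45 → 28/45
merge 17/45 + 28/45 → 1
L = 14/45 + 28/45 + 1 = 29/15 ≈ 1.933 bits/symbol.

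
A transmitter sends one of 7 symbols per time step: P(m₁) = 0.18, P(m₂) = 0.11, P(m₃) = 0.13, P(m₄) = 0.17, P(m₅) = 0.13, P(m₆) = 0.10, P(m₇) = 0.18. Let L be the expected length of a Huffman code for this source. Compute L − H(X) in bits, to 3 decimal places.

0.047 bits

Entropy H = −Σ p log₂ p ≈ 2.7730 bits.
Huffman merges: 1/10+11/100→21/100; 13/100+13/100→13/50; 17/100+9/50→7/20; 9/50+21/100→39/100; 13/50+7/20→61/100; 39/100+61/100→1. L = 141/50 ≈ 2.8200.
L − H = 2.8200 − 2.7730 = 0.047 bits.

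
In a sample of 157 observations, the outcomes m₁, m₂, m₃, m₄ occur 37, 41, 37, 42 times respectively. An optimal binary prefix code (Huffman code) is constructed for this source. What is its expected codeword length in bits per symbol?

2 bits/symbol

Probabilities are the counts divided by 157.
Repeatedly combine the two least-probable nodes; the expected code length is the sum of the merged weights.
merge 37/157 + 37/157 → 74/157
merge 41/157 + 42/157 → 83/157
merge 74/157 + 83/157 → 1
L = 74/157 + 83/157 + 1 = 2 bits/symbol.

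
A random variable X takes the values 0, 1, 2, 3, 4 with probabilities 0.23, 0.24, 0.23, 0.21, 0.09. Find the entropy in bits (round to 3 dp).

2.255 bits

H = −Σ pᵢ log₂ pᵢ.
−0.23·log₂(0.23) = 0.4877
−0.24·log₂(0.24) = 0.4941
−0.23·log₂(0.23) = 0.4877
−0.21·log₂(0.21) = 0.4728
−0.09·log₂(0.09) = 0.3127
Sum ≈ 2.2549 → 2.255 bits.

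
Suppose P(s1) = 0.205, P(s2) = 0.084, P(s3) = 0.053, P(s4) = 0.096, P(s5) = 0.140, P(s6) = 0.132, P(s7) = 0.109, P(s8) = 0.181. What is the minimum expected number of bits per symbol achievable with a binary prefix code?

2.932 bits/symbol

Repeatedly combine the two least-probable nodes; the expected code length is the sum of the merged weights.
merge 53/1000 + 21/250 → 137/1000
merge 12/125 + 109/1000 → 41/200
merge 33/250 + 137/1000 → 269/1000
merge 7/50 + 181/1000 → 321/1000
merge 41/200 + 41/200 → 41/100
merge 269/1000 + 321/1000 → 59/100
merge 41/100 + 59/100 → 1
L = 137/1000 + 41/200 + 269/1000 + 321/1000 + 41/100 + 59/100 + 1 = 733/250 = 2.932 bits/symbol.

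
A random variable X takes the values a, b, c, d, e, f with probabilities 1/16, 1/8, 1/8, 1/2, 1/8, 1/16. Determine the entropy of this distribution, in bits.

Each probability is a power of 1/2, so log₂(1/p) is an integer.
H = Σ p·log₂(1/p) = 1/16·4 + 1/8·3 + 1/8·3 + 1/2·1 + 1/8·3 + 1/16·4 = 2.125 bits.

2.125 bits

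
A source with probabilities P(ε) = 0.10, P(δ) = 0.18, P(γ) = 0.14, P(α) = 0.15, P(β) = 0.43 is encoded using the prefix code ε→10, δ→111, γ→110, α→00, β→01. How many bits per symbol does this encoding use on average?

L̄ = Σ pᵢ·ℓᵢ = 0.10·2 + 0.18·3 + 0.14·3 + 0.15·2 + 0.43·2 = 2.32 bits/symbol.

2.32 bits/symbol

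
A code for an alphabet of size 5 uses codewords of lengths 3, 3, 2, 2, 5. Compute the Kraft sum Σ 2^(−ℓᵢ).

With common denominator 2^5 = 32: Σ 2^(−ℓᵢ) = 4/32 + 4/32 + 8/32 + 8/32 + 1/32 = 25/32 = 0.78125.

0.78125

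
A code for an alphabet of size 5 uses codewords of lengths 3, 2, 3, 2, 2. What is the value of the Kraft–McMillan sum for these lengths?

With common denominator 2^3 = 8: Σ 2^(−ℓᵢ) = 1/8 + 2/8 + 1/8 + 2/8 + 2/8 = 8/8 = 1.

1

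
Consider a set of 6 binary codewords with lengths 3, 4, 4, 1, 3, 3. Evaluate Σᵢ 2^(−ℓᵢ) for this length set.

With common denominator 2^4 = 16: Σ 2^(−ℓᵢ) = 2/16 + 1/16 + 1/16 + 8/16 + 2/16 + 2/16 = 16/16 = 1.

1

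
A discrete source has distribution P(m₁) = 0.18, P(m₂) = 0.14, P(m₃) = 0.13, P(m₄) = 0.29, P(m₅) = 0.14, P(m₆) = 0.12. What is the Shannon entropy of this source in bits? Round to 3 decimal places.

2.507 bits

H = −Σ pᵢ log₂ pᵢ.
−0.18·log₂(0.18) = 0.4453
−0.14·log₂(0.14) = 0.3971
−0.13·log₂(0.13) = 0.3826
−0.29·log₂(0.29) = 0.5179
−0.14·log₂(0.14) = 0.3971
−0.12·log₂(0.12) = 0.3671
Sum ≈ 2.5071 → 2.507 bits.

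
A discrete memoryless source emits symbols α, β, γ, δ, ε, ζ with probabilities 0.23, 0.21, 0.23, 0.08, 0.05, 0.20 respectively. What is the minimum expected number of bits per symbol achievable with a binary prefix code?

2.46 bits/symbol

Repeatedly combine the two least-probable nodes; the expected code length is the sum of the merged weights.
merge 1/20 + 2/25 → 13/100
merge 13/100 + 1/5 → 33/100
merge 21/100 + 23/100 → 11/25
merge 23/100 + 33/100 → 14/25
merge 11/25 + 14/25 → 1
L = 13/100 + 33/100 + 11/25 + 14/25 + 1 = 123/50 = 2.46 bits/symbol.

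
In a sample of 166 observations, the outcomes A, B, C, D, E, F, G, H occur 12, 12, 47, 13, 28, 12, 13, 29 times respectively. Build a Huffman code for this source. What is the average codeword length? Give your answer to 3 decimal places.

2.837 bits/symbol

Probabilities are the counts divided by 166.
Repeatedly combine the two least-probable nodes; the expected code length is the sum of the merged weights.
merge 6/83 + 6/83 → 12/83
merge 6/83 + 13/166 → 25/166
merge 13/166 + 12/83 → 37/166
merge 25/166 + 14/83 → 53/166
merge 29/166 + 37/166 → 33/83
merge 47/166 + 53/166 → 50/83
merge 33/83 + 50/83 → 1
L = 12/83 + 25/166 + 37/166 + 53/166 + 33/83 + 50/83 + 1 = 471/166 ≈ 2.837 bits/symbol.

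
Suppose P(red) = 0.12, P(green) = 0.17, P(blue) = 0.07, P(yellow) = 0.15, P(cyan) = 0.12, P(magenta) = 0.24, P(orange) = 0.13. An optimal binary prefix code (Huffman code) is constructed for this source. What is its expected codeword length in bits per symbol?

Repeatedly combine the two least-probable nodes; the expected code length is the sum of the merged weights.
merge 7/100 + 3/25 → 19/100
merge 3/25 + 13/100 → 1/4
merge 3/20 + 17/100 → 8/25
merge 19/100 + 6/25 → 43/100
merge 1/4 + 8/25 → 57/100
merge 43/100 + 57/100 → 1
L = 19/100 + 1/4 + 8/25 + 43/100 + 57/100 + 1 = 69/25 = 2.76 bits/symbol.

2.76 bits/symbol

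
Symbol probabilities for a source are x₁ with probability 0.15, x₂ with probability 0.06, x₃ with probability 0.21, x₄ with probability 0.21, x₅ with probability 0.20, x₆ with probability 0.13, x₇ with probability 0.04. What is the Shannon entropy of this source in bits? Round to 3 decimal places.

2.633 bits

H = −Σ pᵢ log₂ pᵢ.
−0.15·log₂(0.15) = 0.4105
−0.06·log₂(0.06) = 0.2435
−0.21·log₂(0.21) = 0.4728
−0.21·log₂(0.21) = 0.4728
−0.20·log₂(0.20) = 0.4644
−0.13·log₂(0.13) = 0.3826
−0.04·log₂(0.04) = 0.1858
Sum ≈ 2.6325 → 2.633 bits.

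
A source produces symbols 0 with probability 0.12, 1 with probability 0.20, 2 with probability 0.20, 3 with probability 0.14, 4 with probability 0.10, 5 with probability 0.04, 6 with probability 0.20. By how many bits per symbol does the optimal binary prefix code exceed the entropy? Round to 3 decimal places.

Entropy H = −Σ p log₂ p ≈ 2.6753 bits.
Huffman merges: 1/25+1/10→7/50; 3/25+7/50→13/50; 7/50+1/5→17/50; 1/5+1/5→2/5; 13/50+17/50→3/5; 2/5+3/5→1. L = 137/50 ≈ 2.7400.
L − H = 2.7400 − 2.6753 = 0.065 bits.

0.065 bits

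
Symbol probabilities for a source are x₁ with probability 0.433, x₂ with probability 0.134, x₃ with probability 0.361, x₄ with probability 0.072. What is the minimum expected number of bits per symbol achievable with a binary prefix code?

Repeatedly combine the two least-probable nodes; the expected code length is the sum of the merged weights.
merge 9/125 + 67/500 → 103/500
merge 103/500 + 361/1000 → 567/1000
merge 433/1000 + 567/1000 → 1
L = 103/500 + 567/1000 + 1 = 1773/1000 = 1.773 bits/symbol.

1.773 bits/symbol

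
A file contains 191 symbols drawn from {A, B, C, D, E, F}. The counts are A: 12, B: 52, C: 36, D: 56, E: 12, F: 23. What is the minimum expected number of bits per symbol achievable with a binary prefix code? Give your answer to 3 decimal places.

Probabilities are the counts divided by 191.
Repeatedly combine the two least-probable nodes; the expected code length is the sum of the merged weights.
merge 12/191 + 12/191 → 24/191
merge 23/191 + 24/191 → 47/191
merge 36/191 + 47/191 → 83/191
merge 52/191 + 56/191 → 108/191
merge 83/191 + 108/191 → 1
L = 24/191 + 47/191 + 83/191 + 108/191 + 1 = 453/191 ≈ 2.372 bits/symbol.

2.372 bits/symbol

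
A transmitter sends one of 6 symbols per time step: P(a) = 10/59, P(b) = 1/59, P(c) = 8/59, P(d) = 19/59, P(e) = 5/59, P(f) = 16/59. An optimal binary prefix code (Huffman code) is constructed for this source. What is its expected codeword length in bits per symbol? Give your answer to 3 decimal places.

Repeatedly combine the two least-probable nodes; the expected code length is the sum of the merged weights.
merge 1/59 + 5/59 → 6/59
merge 6/59 + 8/59 → 14/59
merge 10/59 + 14/59 → 24/59
merge 16/59 + 19/59 → 35/59
merge 24/59 + 35/59 → 1
L = 6/59 + 14/59 + 24/59 + 35/59 + 1 = 138/59 ≈ 2.339 bits/symbol.

2.339 bits/symbol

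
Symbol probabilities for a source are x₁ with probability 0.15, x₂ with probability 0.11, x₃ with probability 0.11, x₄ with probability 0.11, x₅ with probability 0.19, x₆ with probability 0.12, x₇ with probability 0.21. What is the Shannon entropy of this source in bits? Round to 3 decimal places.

H = −Σ pᵢ log₂ pᵢ.
−0.15·log₂(0.15) = 0.4105
−0.11·log₂(0.11) = 0.3503
−0.11·log₂(0.11) = 0.3503
−0.11·log₂(0.11) = 0.3503
−0.19·log₂(0.19) = 0.4552
−0.12·log₂(0.12) = 0.3671
−0.21·log₂(0.21) = 0.4728
Sum ≈ 2.7565 → 2.757 bits.

2.757 bits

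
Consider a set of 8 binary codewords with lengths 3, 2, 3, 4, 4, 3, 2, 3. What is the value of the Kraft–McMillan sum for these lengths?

1.125

With common denominator 2^4 = 16: Σ 2^(−ℓᵢ) = 2/16 + 4/16 + 2/16 + 1/16 + 1/16 + 2/16 + 4/16 + 2/16 = 18/16 = 1.125.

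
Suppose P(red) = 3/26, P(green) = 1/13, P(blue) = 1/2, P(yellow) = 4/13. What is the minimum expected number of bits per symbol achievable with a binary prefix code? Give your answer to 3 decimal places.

Repeatedly combine the two least-probable nodes; the expected code length is the sum of the merged weights.
merge 1/13 + 3/26 → 5/26
merge 5/26 + 4/13 → 1/2
merge 1/2 + 1/2 → 1
L = 5/26 + 1/2 + 1 = 22/13 ≈ 1.692 bits/symbol.

1.692 bits/symbol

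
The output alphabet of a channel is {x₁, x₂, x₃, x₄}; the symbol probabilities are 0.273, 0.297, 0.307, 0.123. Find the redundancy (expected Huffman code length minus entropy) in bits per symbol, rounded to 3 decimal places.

Entropy H = −Σ p log₂ p ≈ 1.9264 bits.
Huffman merges: 123/1000+273/1000→99/250; 297/1000+307/1000→151/250; 99/250+151/250→1. L = 2 ≈ 2.0000.
L − H = 2.0000 − 1.9264 = 0.074 bits.

0.074 bits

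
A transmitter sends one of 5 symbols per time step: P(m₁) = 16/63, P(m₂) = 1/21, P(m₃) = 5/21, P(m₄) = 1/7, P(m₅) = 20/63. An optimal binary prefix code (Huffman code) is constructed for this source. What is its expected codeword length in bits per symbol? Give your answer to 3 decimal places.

Repeatedly combine the two least-probable nodes; the expected code length is the sum of the merged weights.
merge 1/21 + 1/7 → 4/21
merge 4/21 + 5/21 → 3/7
merge 16/63 + 20/63 → 4/7
merge 3/7 + 4/7 → 1
L = 4/21 + 3/7 + 4/7 + 1 = 46/21 ≈ 2.190 bits/symbol.

2.190 bits/symbol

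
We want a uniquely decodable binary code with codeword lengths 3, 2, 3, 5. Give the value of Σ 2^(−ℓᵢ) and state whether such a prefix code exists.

With common denominator 2^5 = 32: Σ 2^(−ℓᵢ) = 4/32 + 8/32 + 4/32 + 1/32 = 17/32 = 0.53125.
Kraft's inequality requires Σ ≤ 1; here Σ = 0.53125 ≤ 1, so such a prefix code exists.

0.53125; yes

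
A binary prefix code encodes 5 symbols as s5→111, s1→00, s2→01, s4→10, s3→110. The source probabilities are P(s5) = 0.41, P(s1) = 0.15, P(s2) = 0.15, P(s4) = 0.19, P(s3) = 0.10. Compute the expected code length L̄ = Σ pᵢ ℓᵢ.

L̄ = Σ pᵢ·ℓᵢ = 0.41·3 + 0.15·2 + 0.15·2 + 0.19·2 + 0.10·3 = 2.51 bits/symbol.

2.51 bits/symbol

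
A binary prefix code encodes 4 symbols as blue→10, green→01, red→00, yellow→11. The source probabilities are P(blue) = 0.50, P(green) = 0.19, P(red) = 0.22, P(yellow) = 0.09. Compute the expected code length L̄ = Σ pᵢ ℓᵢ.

2 bits/symbol

L̄ = Σ pᵢ·ℓᵢ = 0.50·2 + 0.19·2 + 0.22·2 + 0.09·2 = 2 bits/symbol.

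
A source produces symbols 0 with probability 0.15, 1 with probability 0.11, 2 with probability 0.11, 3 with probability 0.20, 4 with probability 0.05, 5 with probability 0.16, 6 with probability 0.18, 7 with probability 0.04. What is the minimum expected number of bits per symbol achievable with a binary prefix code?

2.89 bits/symbol

Repeatedly combine the two least-probable nodes; the expected code length is the sum of the merged weights.
merge 1/25 + 1/20 → 9/100
merge 9/100 + 11/100 → 1/5
merge 11/100 + 3/20 → 13/50
merge 4/25 + 9/50 → 17/50
merge 1/5 + 1/5 → 2/5
merge 13/50 + 17/50 → 3/5
merge 2/5 + 3/5 → 1
L = 9/100 + 1/5 + 13/50 + 17/50 + 2/5 + 3/5 + 1 = 289/100 = 2.89 bits/symbol.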